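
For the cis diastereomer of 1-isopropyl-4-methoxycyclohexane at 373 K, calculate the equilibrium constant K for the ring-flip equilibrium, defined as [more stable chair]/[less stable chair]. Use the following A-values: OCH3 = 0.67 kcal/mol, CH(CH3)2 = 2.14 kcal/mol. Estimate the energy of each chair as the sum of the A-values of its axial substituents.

C1 and C4 have opposite parity, so for the cis isomer the two substituents are one axial and one equatorial in each chair.
Chair I (methoxy axial, isopropyl equatorial): E = 0.67 kcal/mol; chair II (methoxy equatorial, isopropyl axial): E = 2.14 kcal/mol.
ΔG = 1.47 kcal/mol between the two chairs.
K = exp(ΔG/RT) with R = 1.987×10⁻³ kcal mol⁻¹ K⁻¹ and T = 373 K gives K ≈ 7.27.

K ≈ 7.27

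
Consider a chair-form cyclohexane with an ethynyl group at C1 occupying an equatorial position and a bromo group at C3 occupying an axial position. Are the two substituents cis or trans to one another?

C1 and C3 have the same parity, so their axial bonds point in the same direction.
With same-parity carbons, two substituents on the same face are both axial or both equatorial; opposite faces give one of each.
Here the groups are equatorial/axial → opposite face → trans.

trans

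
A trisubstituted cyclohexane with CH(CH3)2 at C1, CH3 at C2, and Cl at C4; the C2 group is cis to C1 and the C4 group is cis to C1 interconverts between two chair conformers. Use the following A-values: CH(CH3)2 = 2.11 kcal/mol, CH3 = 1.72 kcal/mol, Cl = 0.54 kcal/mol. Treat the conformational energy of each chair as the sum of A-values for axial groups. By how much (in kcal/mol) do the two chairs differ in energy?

Chair I (isopropyl axial, methyl equatorial, chloro equatorial): E = 2.11 kcal/mol.
Chair II (isopropyl equatorial, methyl axial, chloro axial): E = 2.26 kcal/mol.
ΔE = 2.26 − 2.11 = 0.15 kcal/mol; chair I is more stable.

0.15 kcal/mol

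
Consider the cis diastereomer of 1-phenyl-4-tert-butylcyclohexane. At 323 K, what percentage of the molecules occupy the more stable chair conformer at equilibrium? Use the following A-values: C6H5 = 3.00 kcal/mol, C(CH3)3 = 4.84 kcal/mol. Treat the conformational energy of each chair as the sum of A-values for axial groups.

94.6%

C1 and C4 have opposite parity, so for the cis isomer the two substituents are one axial and one equatorial in each chair.
Chair I (phenyl axial, tert-butyl equatorial): E = 3.00 kcal/mol; chair II (phenyl equatorial, tert-butyl axial): E = 4.84 kcal/mol.
ΔG = 1.84 kcal/mol between the two chairs.
K = exp(ΔG/RT) with R = 1.987×10⁻³ kcal mol⁻¹ K⁻¹ and T = 323 K gives K ≈ 17.6.
Fraction in the lower-energy chair = K/(K+1) = 94.6%.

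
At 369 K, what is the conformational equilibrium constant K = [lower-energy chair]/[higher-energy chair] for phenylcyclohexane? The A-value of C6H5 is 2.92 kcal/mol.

One chair has the phenyl group axial (E = 2.92 kcal/mol) and the other has it equatorial (E = 0).
ΔG = 2.92 kcal/mol between the two chairs.
K = exp(ΔG/RT) with R = 1.987×10⁻³ kcal mol⁻¹ K⁻¹ and T = 369 K gives K ≈ 53.7.

K ≈ 53.7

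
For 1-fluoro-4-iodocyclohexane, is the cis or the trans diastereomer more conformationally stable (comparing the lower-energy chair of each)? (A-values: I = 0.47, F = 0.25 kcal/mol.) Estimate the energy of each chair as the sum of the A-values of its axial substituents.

At 1,4 positions (parity opposite): cis → (a,e or e,a); trans → (e,e or a,a).
Best chair for cis: E = 0.25 kcal/mol; best chair for trans: E = 0.00 kcal/mol.
The trans isomer is lower by 0.25 kcal/mol.

trans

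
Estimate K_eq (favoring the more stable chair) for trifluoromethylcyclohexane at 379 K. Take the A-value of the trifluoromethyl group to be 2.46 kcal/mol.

One chair has the trifluoromethyl group axial (E = 2.46 kcal/mol) and the other has it equatorial (E = 0).
ΔG = 2.46 kcal/mol between the two chairs.
K = exp(ΔG/RT) with R = 1.987×10⁻³ kcal mol⁻¹ K⁻¹ and T = 379 K gives K ≈ 26.2.

K ≈ 26.2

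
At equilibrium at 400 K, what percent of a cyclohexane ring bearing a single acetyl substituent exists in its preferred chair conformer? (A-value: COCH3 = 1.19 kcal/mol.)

81.7%

One chair has the acetyl group axial (E = 1.19 kcal/mol) and the other has it equatorial (E = 0).
ΔG = 1.19 kcal/mol between the two chairs.
K = exp(ΔG/RT) with R = 1.987×10⁻³ kcal mol⁻¹ K⁻¹ and T = 400 K gives K ≈ 4.47.
Fraction in the lower-energy chair = K/(K+1) = 81.7%.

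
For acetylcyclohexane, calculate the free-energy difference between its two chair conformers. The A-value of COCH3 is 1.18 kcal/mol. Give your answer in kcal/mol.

1.18 kcal/mol

A monosubstituted cyclohexane has one chair with the acetyl group axial (E = A = 1.18 kcal/mol) and one with it equatorial (E = 0).
ΔE = 1.18 − 0 = 1.18 kcal/mol.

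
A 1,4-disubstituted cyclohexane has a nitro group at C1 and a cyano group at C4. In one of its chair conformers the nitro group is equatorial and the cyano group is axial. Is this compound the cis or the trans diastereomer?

cis

C1 and C4 have opposite parity, so their axial bonds point in opposite directions.
With opposite-parity carbons, two substituents on the same face are one axial and one equatorial; opposite faces give both axial or both equatorial.
Here the groups are equatorial/axial → same face → cis.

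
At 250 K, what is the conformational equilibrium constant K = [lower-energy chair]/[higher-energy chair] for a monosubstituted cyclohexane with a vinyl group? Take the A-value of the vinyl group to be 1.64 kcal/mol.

One chair has the vinyl group axial (E = 1.64 kcal/mol) and the other has it equatorial (E = 0).
ΔG = 1.64 kcal/mol between the two chairs.
K = exp(ΔG/RT) with R = 1.987×10⁻³ kcal mol⁻¹ K⁻¹ and T = 250 K gives K ≈ 27.2.

K ≈ 27.2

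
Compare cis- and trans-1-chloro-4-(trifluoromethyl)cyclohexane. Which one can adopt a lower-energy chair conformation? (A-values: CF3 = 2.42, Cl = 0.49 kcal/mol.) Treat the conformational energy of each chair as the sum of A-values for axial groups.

trans

At 1,4 positions (parity opposite): cis → (a,e or e,a); trans → (e,e or a,a).
Best chair for cis: E = 0.49 kcal/mol; best chair for trans: E = 0.00 kcal/mol.
The trans isomer is lower by 0.49 kcal/mol.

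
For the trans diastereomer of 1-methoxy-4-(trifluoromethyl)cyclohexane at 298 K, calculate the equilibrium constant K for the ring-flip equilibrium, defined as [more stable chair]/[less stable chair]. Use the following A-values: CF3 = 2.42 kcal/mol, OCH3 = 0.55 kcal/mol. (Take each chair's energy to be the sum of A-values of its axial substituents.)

C1 and C4 have opposite parity, so for the trans isomer the two substituents are e,e in one chair and a,a in the other.
Chair I (trifluoromethyl axial, methoxy axial): E = 2.97 kcal/mol; chair II (trifluoromethyl equatorial, methoxy equatorial): E = 0.00 kcal/mol.
ΔG = 2.97 kcal/mol between the two chairs.
K = exp(ΔG/RT) with R = 1.987×10⁻³ kcal mol⁻¹ K⁻¹ and T = 298 K gives K ≈ 151.

K ≈ 151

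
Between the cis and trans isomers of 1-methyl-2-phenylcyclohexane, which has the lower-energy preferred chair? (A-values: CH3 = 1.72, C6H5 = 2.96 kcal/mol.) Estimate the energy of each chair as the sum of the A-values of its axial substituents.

At 1,2 positions (parity opposite): cis → (a,e or e,a); trans → (e,e or a,a).
Best chair for cis: E = 1.72 kcal/mol; best chair for trans: E = 0.00 kcal/mol.
The trans isomer is lower by 1.72 kcal/mol.

trans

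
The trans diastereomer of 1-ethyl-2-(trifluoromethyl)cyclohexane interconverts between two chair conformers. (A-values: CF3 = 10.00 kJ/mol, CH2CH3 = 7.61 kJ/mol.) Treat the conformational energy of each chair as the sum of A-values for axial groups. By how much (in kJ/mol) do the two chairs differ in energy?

C1 and C2 have opposite parity, so for the trans isomer the two substituents are e,e in one chair and a,a in the other.
Chair I (trifluoromethyl axial, ethyl axial): E = 17.61 kJ/mol.
Chair II (trifluoromethyl equatorial, ethyl equatorial): E = 0.00 kJ/mol.
ΔE = 17.61 − 0.00 = 17.61 kJ/mol; chair II is more stable.

17.61 kJ/mol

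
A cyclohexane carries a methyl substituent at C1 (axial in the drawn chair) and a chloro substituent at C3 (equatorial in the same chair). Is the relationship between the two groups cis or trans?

trans

C1 and C3 have the same parity, so their axial bonds point in the same direction.
With same-parity carbons, two substituents on the same face are both axial or both equatorial; opposite faces give one of each.
Here the groups are axial/equatorial → opposite face → trans.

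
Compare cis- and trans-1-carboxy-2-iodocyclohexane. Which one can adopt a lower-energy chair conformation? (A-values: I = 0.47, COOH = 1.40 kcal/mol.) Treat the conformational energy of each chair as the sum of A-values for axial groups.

trans

At 1,2 positions (parity opposite): cis → (a,e or e,a); trans → (e,e or a,a).
Best chair for cis: E = 0.47 kcal/mol; best chair for trans: E = 0.00 kcal/mol.
The trans isomer is lower by 0.47 kcal/mol.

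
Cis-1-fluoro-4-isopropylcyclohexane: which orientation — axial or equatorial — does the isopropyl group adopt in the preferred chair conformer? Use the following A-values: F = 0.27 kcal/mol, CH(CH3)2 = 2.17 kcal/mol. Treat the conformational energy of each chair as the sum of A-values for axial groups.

C1 and C4 have opposite parity, so for the cis isomer the two substituents are one axial and one equatorial in each chair.
Chair I (fluoro axial, isopropyl equatorial): E = 0.27 kcal/mol.
Chair II (fluoro equatorial, isopropyl axial): E = 2.17 kcal/mol.
Chair I is the more stable (lower-energy) conformer, and in that chair the isopropyl group is equatorial.

equatorial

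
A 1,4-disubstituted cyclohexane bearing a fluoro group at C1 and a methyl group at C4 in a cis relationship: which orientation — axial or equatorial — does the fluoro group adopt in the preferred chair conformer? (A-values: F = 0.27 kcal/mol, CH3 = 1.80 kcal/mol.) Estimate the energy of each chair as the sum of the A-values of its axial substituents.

C1 and C4 have opposite parity, so for the cis isomer the two substituents are one axial and one equatorial in each chair.
Chair I (fluoro axial, methyl equatorial): E = 0.27 kcal/mol.
Chair II (fluoro equatorial, methyl axial): E = 1.80 kcal/mol.
Chair I is the more stable (lower-energy) conformer, and in that chair the fluoro group is axial.

axial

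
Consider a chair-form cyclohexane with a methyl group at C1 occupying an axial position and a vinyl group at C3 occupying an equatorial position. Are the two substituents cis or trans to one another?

C1 and C3 have the same parity, so their axial bonds point in the same direction.
With same-parity carbons, two substituents on the same face are both axial or both equatorial; opposite faces give one of each.
Here the groups are axial/equatorial → opposite face → trans.

trans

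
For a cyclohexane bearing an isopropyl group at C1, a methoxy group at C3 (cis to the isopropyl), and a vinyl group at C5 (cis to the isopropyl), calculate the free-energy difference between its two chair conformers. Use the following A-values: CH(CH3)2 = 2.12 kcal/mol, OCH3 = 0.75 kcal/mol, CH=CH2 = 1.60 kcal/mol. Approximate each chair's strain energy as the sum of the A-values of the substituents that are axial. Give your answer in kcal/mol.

Chair I (isopropyl axial, methoxy axial, vinyl axial): E = 4.47 kcal/mol.
Chair II (isopropyl equatorial, methoxy equatorial, vinyl equatorial): E = 0.00 kcal/mol.
ΔE = 4.47 − 0.00 = 4.47 kcal/mol; chair II is more stable.

4.47 kcal/mol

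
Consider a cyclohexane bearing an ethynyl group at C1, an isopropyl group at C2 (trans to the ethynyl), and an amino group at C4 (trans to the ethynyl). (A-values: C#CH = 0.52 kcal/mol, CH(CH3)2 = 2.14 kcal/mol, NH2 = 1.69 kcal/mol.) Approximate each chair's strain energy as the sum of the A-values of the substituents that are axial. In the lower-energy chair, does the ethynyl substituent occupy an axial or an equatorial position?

Chair I (ethynyl axial, isopropyl axial, amino axial): E = 4.35 kcal/mol.
Chair II (ethynyl equatorial, isopropyl equatorial, amino equatorial): E = 0.00 kcal/mol.
Chair II is the more stable (lower-energy) conformer, and in that chair the ethynyl group is equatorial.

equatorial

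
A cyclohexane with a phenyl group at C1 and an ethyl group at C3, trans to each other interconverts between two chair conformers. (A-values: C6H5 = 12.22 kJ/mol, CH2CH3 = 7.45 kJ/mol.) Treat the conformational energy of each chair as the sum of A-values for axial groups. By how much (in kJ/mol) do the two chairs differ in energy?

C1 and C3 have the same parity, so for the trans isomer the two substituents are one axial and one equatorial in each chair.
Chair I (phenyl axial, ethyl equatorial): E = 12.22 kJ/mol.
Chair II (phenyl equatorial, ethyl axial): E = 7.45 kJ/mol.
ΔE = 12.22 − 7.45 = 4.77 kJ/mol; chair II is more stable.

4.77 kJ/mol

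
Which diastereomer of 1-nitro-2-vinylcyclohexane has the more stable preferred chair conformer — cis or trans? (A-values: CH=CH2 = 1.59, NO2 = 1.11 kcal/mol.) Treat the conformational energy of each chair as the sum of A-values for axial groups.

At 1,2 positions (parity opposite): cis → (a,e or e,a); trans → (e,e or a,a).
Best chair for cis: E = 1.11 kcal/mol; best chair for trans: E = 0.00 kcal/mol.
The trans isomer is lower by 1.11 kcal/mol.

trans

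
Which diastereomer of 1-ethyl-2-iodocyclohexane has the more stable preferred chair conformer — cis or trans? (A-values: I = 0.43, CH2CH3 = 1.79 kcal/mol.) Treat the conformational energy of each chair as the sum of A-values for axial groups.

trans

At 1,2 positions (parity opposite): cis → (a,e or e,a); trans → (e,e or a,a).
Best chair for cis: E = 0.43 kcal/mol; best chair for trans: E = 0.00 kcal/mol.
The trans isomer is lower by 0.43 kcal/mol.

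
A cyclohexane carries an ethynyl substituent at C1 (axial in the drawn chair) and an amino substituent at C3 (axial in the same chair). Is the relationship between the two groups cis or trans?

C1 and C3 have the same parity, so their axial bonds point in the same direction.
With same-parity carbons, two substituents on the same face are both axial or both equatorial; opposite faces give one of each.
Here the groups are axial/axial → same face → cis.

cis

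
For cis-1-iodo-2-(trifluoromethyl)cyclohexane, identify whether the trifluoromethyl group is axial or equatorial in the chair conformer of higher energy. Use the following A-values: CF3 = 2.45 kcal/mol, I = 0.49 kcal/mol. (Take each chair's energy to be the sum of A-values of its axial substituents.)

axial

C1 and C2 have opposite parity, so for the cis isomer the two substituents are one axial and one equatorial in each chair.
Chair I (trifluoromethyl axial, iodo equatorial): E = 2.45 kcal/mol.
Chair II (trifluoromethyl equatorial, iodo axial): E = 0.49 kcal/mol.
Chair I is the less stable (higher-energy) conformer, and in that chair the trifluoromethyl group is axial.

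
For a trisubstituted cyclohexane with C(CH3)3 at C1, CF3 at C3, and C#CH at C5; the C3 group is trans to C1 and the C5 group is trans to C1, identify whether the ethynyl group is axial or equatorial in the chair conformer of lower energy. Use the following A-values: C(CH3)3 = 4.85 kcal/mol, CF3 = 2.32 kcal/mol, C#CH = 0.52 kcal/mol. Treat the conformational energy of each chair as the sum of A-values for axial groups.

axial

Chair I (tert-butyl axial, trifluoromethyl equatorial, ethynyl equatorial): E = 4.85 kcal/mol.
Chair II (tert-butyl equatorial, trifluoromethyl axial, ethynyl axial): E = 2.84 kcal/mol.
Chair II is the more stable (lower-energy) conformer, and in that chair the ethynyl group is axial.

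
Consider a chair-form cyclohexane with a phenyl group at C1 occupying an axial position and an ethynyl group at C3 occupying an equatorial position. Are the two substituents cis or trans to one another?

trans

C1 and C3 have the same parity, so their axial bonds point in the same direction.
With same-parity carbons, two substituents on the same face are both axial or both equatorial; opposite faces give one of each.
Here the groups are axial/equatorial → opposite face → trans.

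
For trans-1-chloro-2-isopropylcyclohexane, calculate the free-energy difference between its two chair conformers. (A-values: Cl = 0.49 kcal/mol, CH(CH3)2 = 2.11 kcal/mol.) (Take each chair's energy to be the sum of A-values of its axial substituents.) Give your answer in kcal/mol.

2.60 kcal/mol

C1 and C2 have opposite parity, so for the trans isomer the two substituents are e,e in one chair and a,a in the other.
Chair I (chloro axial, isopropyl axial): E = 2.60 kcal/mol.
Chair II (chloro equatorial, isopropyl equatorial): E = 0.00 kcal/mol.
ΔE = 2.60 − 0.00 = 2.60 kcal/mol; chair II is more stable.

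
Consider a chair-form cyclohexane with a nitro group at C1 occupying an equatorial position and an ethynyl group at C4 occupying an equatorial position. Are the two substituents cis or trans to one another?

trans

C1 and C4 have opposite parity, so their axial bonds point in opposite directions.
With opposite-parity carbons, two substituents on the same face are one axial and one equatorial; opposite faces give both axial or both equatorial.
Here the groups are equatorial/equatorial → opposite face → trans.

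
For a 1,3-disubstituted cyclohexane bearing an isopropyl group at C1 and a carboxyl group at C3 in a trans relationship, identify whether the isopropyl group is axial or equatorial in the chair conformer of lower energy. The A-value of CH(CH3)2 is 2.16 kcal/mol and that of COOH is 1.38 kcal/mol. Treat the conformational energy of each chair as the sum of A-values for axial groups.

C1 and C3 have the same parity, so for the trans isomer the two substituents are one axial and one equatorial in each chair.
Chair I (isopropyl axial, carboxyl equatorial): E = 2.16 kcal/mol.
Chair II (isopropyl equatorial, carboxyl axial): E = 1.38 kcal/mol.
Chair II is the more stable (lower-energy) conformer, and in that chair the isopropyl group is equatorial.

equatorial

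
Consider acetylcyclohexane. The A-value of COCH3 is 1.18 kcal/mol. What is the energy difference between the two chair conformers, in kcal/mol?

1.18 kcal/mol

A monosubstituted cyclohexane has one chair with the acetyl group axial (E = A = 1.18 kcal/mol) and one with it equatorial (E = 0).
ΔE = 1.18 − 0 = 1.18 kcal/mol.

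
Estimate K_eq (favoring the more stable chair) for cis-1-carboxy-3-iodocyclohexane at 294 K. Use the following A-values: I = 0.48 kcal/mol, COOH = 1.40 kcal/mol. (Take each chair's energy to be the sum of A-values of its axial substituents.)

K ≈ 25.0

C1 and C3 have the same parity, so for the cis isomer the two substituents are e,e in one chair and a,a in the other.
Chair I (iodo axial, carboxyl axial): E = 1.88 kcal/mol; chair II (iodo equatorial, carboxyl equatorial): E = 0.00 kcal/mol.
ΔG = 1.88 kcal/mol between the two chairs.
K = exp(ΔG/RT) with R = 1.987×10⁻³ kcal mol⁻¹ K⁻¹ and T = 294 K gives K ≈ 25.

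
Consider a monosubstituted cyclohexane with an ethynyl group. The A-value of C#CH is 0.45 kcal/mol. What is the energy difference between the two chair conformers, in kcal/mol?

0.45 kcal/mol

A monosubstituted cyclohexane has one chair with the ethynyl group axial (E = A = 0.45 kcal/mol) and one with it equatorial (E = 0).
ΔE = 0.45 − 0 = 0.45 kcal/mol.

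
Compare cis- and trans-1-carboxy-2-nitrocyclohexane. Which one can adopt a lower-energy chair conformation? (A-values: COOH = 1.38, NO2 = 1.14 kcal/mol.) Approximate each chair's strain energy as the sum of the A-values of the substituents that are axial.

trans

At 1,2 positions (parity opposite): cis → (a,e or e,a); trans → (e,e or a,a).
Best chair for cis: E = 1.14 kcal/mol; best chair for trans: E = 0.00 kcal/mol.
The trans isomer is lower by 1.14 kcal/mol.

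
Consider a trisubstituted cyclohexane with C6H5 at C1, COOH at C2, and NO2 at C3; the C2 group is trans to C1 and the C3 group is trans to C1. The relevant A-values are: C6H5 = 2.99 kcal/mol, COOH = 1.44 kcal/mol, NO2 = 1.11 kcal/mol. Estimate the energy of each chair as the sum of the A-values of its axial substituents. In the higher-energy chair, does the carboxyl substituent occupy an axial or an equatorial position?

axial

Chair I (phenyl axial, carboxyl axial, nitro equatorial): E = 4.43 kcal/mol.
Chair II (phenyl equatorial, carboxyl equatorial, nitro axial): E = 1.11 kcal/mol.
Chair I is the less stable (higher-energy) conformer, and in that chair the carboxyl group is axial.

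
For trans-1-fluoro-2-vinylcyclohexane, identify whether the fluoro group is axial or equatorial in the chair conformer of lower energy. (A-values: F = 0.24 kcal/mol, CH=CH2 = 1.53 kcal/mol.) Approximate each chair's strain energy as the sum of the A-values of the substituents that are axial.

equatorial

C1 and C2 have opposite parity, so for the trans isomer the two substituents are e,e in one chair and a,a in the other.
Chair I (fluoro axial, vinyl axial): E = 1.77 kcal/mol.
Chair II (fluoro equatorial, vinyl equatorial): E = 0.00 kcal/mol.
Chair II is the more stable (lower-energy) conformer, and in that chair the fluoro group is equatorial.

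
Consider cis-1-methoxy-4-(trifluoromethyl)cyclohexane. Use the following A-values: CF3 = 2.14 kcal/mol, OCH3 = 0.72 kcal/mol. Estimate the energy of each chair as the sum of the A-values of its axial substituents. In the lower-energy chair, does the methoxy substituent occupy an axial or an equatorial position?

axial

C1 and C4 have opposite parity, so for the cis isomer the two substituents are one axial and one equatorial in each chair.
Chair I (trifluoromethyl axial, methoxy equatorial): E = 2.14 kcal/mol.
Chair II (trifluoromethyl equatorial, methoxy axial): E = 0.72 kcal/mol.
Chair II is the more stable (lower-energy) conformer, and in that chair the methoxy group is axial.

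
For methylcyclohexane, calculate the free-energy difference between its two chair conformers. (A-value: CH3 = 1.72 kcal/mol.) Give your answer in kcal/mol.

A monosubstituted cyclohexane has one chair with the methyl group axial (E = A = 1.72 kcal/mol) and one with it equatorial (E = 0).
ΔE = 1.72 − 0 = 1.72 kcal/mol.

1.72 kcal/mol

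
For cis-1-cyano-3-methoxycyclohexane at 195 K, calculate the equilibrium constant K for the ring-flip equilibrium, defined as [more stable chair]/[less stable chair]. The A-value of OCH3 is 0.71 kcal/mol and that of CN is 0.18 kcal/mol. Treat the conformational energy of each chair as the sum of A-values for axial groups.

K ≈ 9.94

C1 and C3 have the same parity, so for the cis isomer the two substituents are e,e in one chair and a,a in the other.
Chair I (methoxy axial, cyano axial): E = 0.89 kcal/mol; chair II (methoxy equatorial, cyano equatorial): E = 0.00 kcal/mol.
ΔG = 0.89 kcal/mol between the two chairs.
K = exp(ΔG/RT) with R = 1.987×10⁻³ kcal mol⁻¹ K⁻¹ and T = 195 K gives K ≈ 9.94.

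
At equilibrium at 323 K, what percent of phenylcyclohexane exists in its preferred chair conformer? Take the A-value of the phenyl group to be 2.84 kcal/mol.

One chair has the phenyl group axial (E = 2.84 kcal/mol) and the other has it equatorial (E = 0).
ΔG = 2.84 kcal/mol between the two chairs.
K = exp(ΔG/RT) with R = 1.987×10⁻³ kcal mol⁻¹ K⁻¹ and T = 323 K gives K ≈ 83.5.
Fraction in the lower-energy chair = K/(K+1) = 98.8%.

98.8%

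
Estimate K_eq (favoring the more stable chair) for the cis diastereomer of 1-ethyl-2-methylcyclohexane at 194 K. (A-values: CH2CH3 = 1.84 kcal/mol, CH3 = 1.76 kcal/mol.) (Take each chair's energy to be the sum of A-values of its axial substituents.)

K ≈ 1.23

C1 and C2 have opposite parity, so for the cis isomer the two substituents are one axial and one equatorial in each chair.
Chair I (ethyl axial, methyl equatorial): E = 1.84 kcal/mol; chair II (ethyl equatorial, methyl axial): E = 1.76 kcal/mol.
ΔG = 0.08 kcal/mol between the two chairs.
K = exp(ΔG/RT) with R = 1.987×10⁻³ kcal mol⁻¹ K⁻¹ and T = 194 K gives K ≈ 1.23.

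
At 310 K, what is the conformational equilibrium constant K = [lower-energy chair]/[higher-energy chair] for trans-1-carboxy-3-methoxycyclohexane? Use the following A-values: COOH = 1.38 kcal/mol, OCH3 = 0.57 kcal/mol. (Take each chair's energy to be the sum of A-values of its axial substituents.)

K ≈ 3.72

C1 and C3 have the same parity, so for the trans isomer the two substituents are one axial and one equatorial in each chair.
Chair I (carboxyl axial, methoxy equatorial): E = 1.38 kcal/mol; chair II (carboxyl equatorial, methoxy axial): E = 0.57 kcal/mol.
ΔG = 0.81 kcal/mol between the two chairs.
K = exp(ΔG/RT) with R = 1.987×10⁻³ kcal mol⁻¹ K⁻¹ and T = 310 K gives K ≈ 3.72.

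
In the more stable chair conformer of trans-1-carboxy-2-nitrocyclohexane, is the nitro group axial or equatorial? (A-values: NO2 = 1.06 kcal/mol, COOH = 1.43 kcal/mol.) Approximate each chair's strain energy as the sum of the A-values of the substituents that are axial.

equatorial

C1 and C2 have opposite parity, so for the trans isomer the two substituents are e,e in one chair and a,a in the other.
Chair I (nitro axial, carboxyl axial): E = 2.49 kcal/mol.
Chair II (nitro equatorial, carboxyl equatorial): E = 0.00 kcal/mol.
Chair II is the more stable (lower-energy) conformer, and in that chair the nitro group is equatorial.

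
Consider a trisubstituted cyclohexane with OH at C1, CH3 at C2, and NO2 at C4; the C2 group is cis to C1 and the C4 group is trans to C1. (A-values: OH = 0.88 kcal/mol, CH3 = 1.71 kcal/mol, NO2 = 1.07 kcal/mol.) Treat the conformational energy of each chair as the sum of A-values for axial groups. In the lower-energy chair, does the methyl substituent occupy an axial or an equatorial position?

Chair I (hydroxyl axial, methyl equatorial, nitro axial): E = 1.95 kcal/mol.
Chair II (hydroxyl equatorial, methyl axial, nitro equatorial): E = 1.71 kcal/mol.
Chair II is the more stable (lower-energy) conformer, and in that chair the methyl group is axial.

axial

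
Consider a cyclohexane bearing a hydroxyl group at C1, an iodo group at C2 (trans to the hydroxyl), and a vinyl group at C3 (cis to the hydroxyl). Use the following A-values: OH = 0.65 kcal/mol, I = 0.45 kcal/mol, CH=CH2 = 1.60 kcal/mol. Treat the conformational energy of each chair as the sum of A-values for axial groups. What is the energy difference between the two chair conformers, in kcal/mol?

Chair I (hydroxyl axial, iodo axial, vinyl axial): E = 2.70 kcal/mol.
Chair II (hydroxyl equatorial, iodo equatorial, vinyl equatorial): E = 0.00 kcal/mol.
ΔE = 2.70 − 0.00 = 2.70 kcal/mol; chair II is more stable.

2.70 kcal/mol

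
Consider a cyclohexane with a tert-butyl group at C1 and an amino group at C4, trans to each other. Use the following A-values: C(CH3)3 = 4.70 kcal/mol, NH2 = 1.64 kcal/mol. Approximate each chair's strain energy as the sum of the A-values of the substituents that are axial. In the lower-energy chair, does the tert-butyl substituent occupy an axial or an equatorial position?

equatorial

C1 and C4 have opposite parity, so for the trans isomer the two substituents are e,e in one chair and a,a in the other.
Chair I (tert-butyl axial, amino axial): E = 6.34 kcal/mol.
Chair II (tert-butyl equatorial, amino equatorial): E = 0.00 kcal/mol.
Chair II is the more stable (lower-energy) conformer, and in that chair the tert-butyl group is equatorial.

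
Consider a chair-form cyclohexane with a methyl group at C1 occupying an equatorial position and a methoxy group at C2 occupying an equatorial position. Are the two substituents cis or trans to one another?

trans

C1 and C2 have opposite parity, so their axial bonds point in opposite directions.
With opposite-parity carbons, two substituents on the same face are one axial and one equatorial; opposite faces give both axial or both equatorial.
Here the groups are equatorial/equatorial → opposite face → trans.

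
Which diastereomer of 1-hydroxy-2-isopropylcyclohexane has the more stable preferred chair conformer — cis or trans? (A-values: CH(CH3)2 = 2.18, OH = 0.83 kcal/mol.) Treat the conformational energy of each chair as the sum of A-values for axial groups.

trans

At 1,2 positions (parity opposite): cis → (a,e or e,a); trans → (e,e or a,a).
Best chair for cis: E = 0.83 kcal/mol; best chair for trans: E = 0.00 kcal/mol.
The trans isomer is lower by 0.83 kcal/mol.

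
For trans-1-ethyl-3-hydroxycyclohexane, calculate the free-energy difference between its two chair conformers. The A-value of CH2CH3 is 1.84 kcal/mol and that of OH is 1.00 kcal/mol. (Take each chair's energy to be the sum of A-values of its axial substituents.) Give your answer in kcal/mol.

0.84 kcal/mol

C1 and C3 have the same parity, so for the trans isomer the two substituents are one axial and one equatorial in each chair.
Chair I (ethyl axial, hydroxyl equatorial): E = 1.84 kcal/mol.
Chair II (ethyl equatorial, hydroxyl axial): E = 1.00 kcal/mol.
ΔE = 1.84 − 1.00 = 0.84 kcal/mol; chair II is more stable.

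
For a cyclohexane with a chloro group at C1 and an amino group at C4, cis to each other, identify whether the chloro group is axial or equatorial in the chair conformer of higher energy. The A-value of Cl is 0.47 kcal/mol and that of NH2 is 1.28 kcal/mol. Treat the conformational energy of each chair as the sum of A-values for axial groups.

equatorial

C1 and C4 have opposite parity, so for the cis isomer the two substituents are one axial and one equatorial in each chair.
Chair I (chloro axial, amino equatorial): E = 0.47 kcal/mol.
Chair II (chloro equatorial, amino axial): E = 1.28 kcal/mol.
Chair II is the less stable (higher-energy) conformer, and in that chair the chloro group is equatorial.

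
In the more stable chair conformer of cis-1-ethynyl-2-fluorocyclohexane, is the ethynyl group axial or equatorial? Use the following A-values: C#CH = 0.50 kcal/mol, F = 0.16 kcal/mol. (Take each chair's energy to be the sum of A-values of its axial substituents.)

C1 and C2 have opposite parity, so for the cis isomer the two substituents are one axial and one equatorial in each chair.
Chair I (ethynyl axial, fluoro equatorial): E = 0.50 kcal/mol.
Chair II (ethynyl equatorial, fluoro axial): E = 0.16 kcal/mol.
Chair II is the more stable (lower-energy) conformer, and in that chair the ethynyl group is equatorial.

equatorial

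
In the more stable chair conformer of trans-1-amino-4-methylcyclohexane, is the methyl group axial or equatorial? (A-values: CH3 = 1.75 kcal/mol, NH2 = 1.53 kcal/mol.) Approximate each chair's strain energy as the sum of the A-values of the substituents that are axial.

C1 and C4 have opposite parity, so for the trans isomer the two substituents are e,e in one chair and a,a in the other.
Chair I (methyl axial, amino axial): E = 3.28 kcal/mol.
Chair II (methyl equatorial, amino equatorial): E = 0.00 kcal/mol.
Chair II is the more stable (lower-energy) conformer, and in that chair the methyl group is equatorial.

equatorial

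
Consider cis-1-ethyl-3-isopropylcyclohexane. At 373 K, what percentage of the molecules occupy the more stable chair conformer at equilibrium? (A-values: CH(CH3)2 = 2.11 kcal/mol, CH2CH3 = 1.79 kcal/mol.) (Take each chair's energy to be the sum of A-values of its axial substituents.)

99.5%

C1 and C3 have the same parity, so for the cis isomer the two substituents are e,e in one chair and a,a in the other.
Chair I (isopropyl axial, ethyl axial): E = 3.90 kcal/mol; chair II (isopropyl equatorial, ethyl equatorial): E = 0.00 kcal/mol.
ΔG = 3.90 kcal/mol between the two chairs.
K = exp(ΔG/RT) with R = 1.987×10⁻³ kcal mol⁻¹ K⁻¹ and T = 373 K gives K ≈ 193.
Fraction in the lower-energy chair = K/(K+1) = 99.5%.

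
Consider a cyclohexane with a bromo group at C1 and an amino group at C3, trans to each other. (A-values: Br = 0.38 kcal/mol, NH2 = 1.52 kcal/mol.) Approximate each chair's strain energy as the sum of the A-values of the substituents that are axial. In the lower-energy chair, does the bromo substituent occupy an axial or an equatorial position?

axial

C1 and C3 have the same parity, so for the trans isomer the two substituents are one axial and one equatorial in each chair.
Chair I (bromo axial, amino equatorial): E = 0.38 kcal/mol.
Chair II (bromo equatorial, amino axial): E = 1.52 kcal/mol.
Chair I is the more stable (lower-energy) conformer, and in that chair the bromo group is axial.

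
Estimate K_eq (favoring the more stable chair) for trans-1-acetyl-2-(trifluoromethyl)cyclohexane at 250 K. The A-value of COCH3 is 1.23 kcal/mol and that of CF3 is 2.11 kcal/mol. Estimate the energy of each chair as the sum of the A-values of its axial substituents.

K ≈ 832

C1 and C2 have opposite parity, so for the trans isomer the two substituents are e,e in one chair and a,a in the other.
Chair I (acetyl axial, trifluoromethyl axial): E = 3.34 kcal/mol; chair II (acetyl equatorial, trifluoromethyl equatorial): E = 0.00 kcal/mol.
ΔG = 3.34 kcal/mol between the two chairs.
K = exp(ΔG/RT) with R = 1.987×10⁻³ kcal mol⁻¹ K⁻¹ and T = 250 K gives K ≈ 832.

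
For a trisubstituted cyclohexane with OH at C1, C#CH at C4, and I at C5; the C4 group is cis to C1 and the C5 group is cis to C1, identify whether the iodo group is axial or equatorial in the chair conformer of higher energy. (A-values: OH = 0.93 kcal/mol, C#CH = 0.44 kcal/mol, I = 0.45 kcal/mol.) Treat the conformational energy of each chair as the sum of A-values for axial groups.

Chair I (hydroxyl axial, ethynyl equatorial, iodo axial): E = 1.38 kcal/mol.
Chair II (hydroxyl equatorial, ethynyl axial, iodo equatorial): E = 0.44 kcal/mol.
Chair I is the less stable (higher-energy) conformer, and in that chair the iodo group is axial.

axial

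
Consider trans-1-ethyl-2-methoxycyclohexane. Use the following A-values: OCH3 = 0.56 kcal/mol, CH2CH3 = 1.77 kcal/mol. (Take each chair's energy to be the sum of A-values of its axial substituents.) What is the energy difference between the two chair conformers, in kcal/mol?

2.33 kcal/mol

C1 and C2 have opposite parity, so for the trans isomer the two substituents are e,e in one chair and a,a in the other.
Chair I (methoxy axial, ethyl axial): E = 2.33 kcal/mol.
Chair II (methoxy equatorial, ethyl equatorial): E = 0.00 kcal/mol.
ΔE = 2.33 − 0.00 = 2.33 kcal/mol; chair II is more stable.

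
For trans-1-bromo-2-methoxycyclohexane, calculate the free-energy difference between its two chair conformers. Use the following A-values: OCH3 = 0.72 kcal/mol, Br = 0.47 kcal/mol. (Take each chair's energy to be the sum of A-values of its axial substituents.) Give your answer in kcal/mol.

C1 and C2 have opposite parity, so for the trans isomer the two substituents are e,e in one chair and a,a in the other.
Chair I (methoxy axial, bromo axial): E = 1.19 kcal/mol.
Chair II (methoxy equatorial, bromo equatorial): E = 0.00 kcal/mol.
ΔE = 1.19 − 0.00 = 1.19 kcal/mol; chair II is more stable.

1.19 kcal/mol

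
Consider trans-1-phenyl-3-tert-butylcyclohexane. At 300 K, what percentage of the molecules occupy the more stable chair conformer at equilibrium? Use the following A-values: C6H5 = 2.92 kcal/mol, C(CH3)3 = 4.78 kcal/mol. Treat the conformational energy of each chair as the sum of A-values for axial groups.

95.8%

C1 and C3 have the same parity, so for the trans isomer the two substituents are one axial and one equatorial in each chair.
Chair I (phenyl axial, tert-butyl equatorial): E = 2.92 kcal/mol; chair II (phenyl equatorial, tert-butyl axial): E = 4.78 kcal/mol.
ΔG = 1.86 kcal/mol between the two chairs.
K = exp(ΔG/RT) with R = 1.987×10⁻³ kcal mol⁻¹ K⁻¹ and T = 300 K gives K ≈ 22.7.
Fraction in the lower-energy chair = K/(K+1) = 95.8%.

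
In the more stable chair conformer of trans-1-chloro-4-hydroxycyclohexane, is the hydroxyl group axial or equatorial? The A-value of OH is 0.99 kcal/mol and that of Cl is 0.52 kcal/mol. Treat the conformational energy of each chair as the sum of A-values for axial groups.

equatorial

C1 and C4 have opposite parity, so for the trans isomer the two substituents are e,e in one chair and a,a in the other.
Chair I (hydroxyl axial, chloro axial): E = 1.51 kcal/mol.
Chair II (hydroxyl equatorial, chloro equatorial): E = 0.00 kcal/mol.
Chair II is the more stable (lower-energy) conformer, and in that chair the hydroxyl group is equatorial.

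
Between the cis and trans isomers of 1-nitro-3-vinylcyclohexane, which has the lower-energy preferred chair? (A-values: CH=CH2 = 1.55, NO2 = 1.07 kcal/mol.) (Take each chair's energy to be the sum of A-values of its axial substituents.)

At 1,3 positions (parity same): cis → (e,e or a,a); trans → (a,e or e,a).
Best chair for cis: E = 0.00 kcal/mol; best chair for trans: E = 1.07 kcal/mol.
The cis isomer is lower by 1.07 kcal/mol.

cis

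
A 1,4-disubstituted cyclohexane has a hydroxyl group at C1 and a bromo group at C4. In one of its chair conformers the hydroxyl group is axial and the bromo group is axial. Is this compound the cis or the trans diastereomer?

C1 and C4 have opposite parity, so their axial bonds point in opposite directions.
With opposite-parity carbons, two substituents on the same face are one axial and one equatorial; opposite faces give both axial or both equatorial.
Here the groups are axial/axial → opposite face → trans.

trans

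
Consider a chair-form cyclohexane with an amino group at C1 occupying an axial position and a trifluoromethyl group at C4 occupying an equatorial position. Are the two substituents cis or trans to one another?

C1 and C4 have opposite parity, so their axial bonds point in opposite directions.
With opposite-parity carbons, two substituents on the same face are one axial and one equatorial; opposite faces give both axial or both equatorial.
Here the groups are axial/equatorial → same face → cis.

cis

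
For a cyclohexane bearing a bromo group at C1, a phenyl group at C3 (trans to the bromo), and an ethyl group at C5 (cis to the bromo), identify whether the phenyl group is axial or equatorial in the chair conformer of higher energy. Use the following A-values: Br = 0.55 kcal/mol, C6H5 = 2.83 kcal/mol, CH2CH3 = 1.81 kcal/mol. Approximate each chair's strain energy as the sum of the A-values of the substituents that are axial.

axial

Chair I (bromo axial, phenyl equatorial, ethyl axial): E = 2.36 kcal/mol.
Chair II (bromo equatorial, phenyl axial, ethyl equatorial): E = 2.83 kcal/mol.
Chair II is the less stable (higher-energy) conformer, and in that chair the phenyl group is axial.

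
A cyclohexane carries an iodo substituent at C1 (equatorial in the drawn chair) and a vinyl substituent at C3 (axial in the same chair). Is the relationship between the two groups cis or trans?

C1 and C3 have the same parity, so their axial bonds point in the same direction.
With same-parity carbons, two substituents on the same face are both axial or both equatorial; opposite faces give one of each.
Here the groups are equatorial/axial → opposite face → trans.

trans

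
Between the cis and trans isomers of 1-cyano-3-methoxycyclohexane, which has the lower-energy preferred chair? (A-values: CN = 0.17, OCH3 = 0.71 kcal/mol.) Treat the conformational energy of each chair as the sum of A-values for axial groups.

cis

At 1,3 positions (parity same): cis → (e,e or a,a); trans → (a,e or e,a).
Best chair for cis: E = 0.00 kcal/mol; best chair for trans: E = 0.17 kcal/mol.
The cis isomer is lower by 0.17 kcal/mol.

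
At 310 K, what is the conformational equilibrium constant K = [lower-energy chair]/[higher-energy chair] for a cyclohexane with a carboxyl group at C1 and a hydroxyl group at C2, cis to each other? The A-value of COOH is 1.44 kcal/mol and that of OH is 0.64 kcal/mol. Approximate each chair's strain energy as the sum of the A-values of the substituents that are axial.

K ≈ 3.66

C1 and C2 have opposite parity, so for the cis isomer the two substituents are one axial and one equatorial in each chair.
Chair I (carboxyl axial, hydroxyl equatorial): E = 1.44 kcal/mol; chair II (carboxyl equatorial, hydroxyl axial): E = 0.64 kcal/mol.
ΔG = 0.80 kcal/mol between the two chairs.
K = exp(ΔG/RT) with R = 1.987×10⁻³ kcal mol⁻¹ K⁻¹ and T = 310 K gives K ≈ 3.66.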